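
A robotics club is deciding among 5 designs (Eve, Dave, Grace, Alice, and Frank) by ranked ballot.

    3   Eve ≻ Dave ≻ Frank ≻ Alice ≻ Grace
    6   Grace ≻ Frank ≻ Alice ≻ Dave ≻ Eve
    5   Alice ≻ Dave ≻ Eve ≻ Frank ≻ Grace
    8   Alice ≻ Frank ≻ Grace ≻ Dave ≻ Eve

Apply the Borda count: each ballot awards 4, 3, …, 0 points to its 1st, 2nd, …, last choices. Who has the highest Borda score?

Borda scores:
  Eve: 3·4 + 6·0 + 5·2 + 8·0 = 22
  Dave: 3·3 + 6·1 + 5·3 + 8·1 = 38
  Grace: 3·0 + 6·4 + 5·0 + 8·2 = 40
  Alice: 3·1 + 6·2 + 5·4 + 8·4 = 67
  Frank: 3·2 + 6·3 + 5·1 + 8·3 = 53
Alice has the highest total.

Alice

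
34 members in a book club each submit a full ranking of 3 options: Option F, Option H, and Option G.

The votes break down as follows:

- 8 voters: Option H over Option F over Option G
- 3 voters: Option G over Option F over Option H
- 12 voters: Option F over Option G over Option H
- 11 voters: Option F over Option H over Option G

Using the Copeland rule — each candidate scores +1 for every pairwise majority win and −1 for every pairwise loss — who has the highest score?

Pairwise results:
  Option F vs Option H: Option F wins 26–8.
  Option F vs Option G: Option F wins 31–3.
  Option H vs Option G: Option H wins 19–15.
Copeland scores (wins − losses):
  Option F: 2 − 0 = 2
  Option H: 1 − 1 = 0
  Option G: 0 − 2 = -2
Option F has the best Copeland score.

Option F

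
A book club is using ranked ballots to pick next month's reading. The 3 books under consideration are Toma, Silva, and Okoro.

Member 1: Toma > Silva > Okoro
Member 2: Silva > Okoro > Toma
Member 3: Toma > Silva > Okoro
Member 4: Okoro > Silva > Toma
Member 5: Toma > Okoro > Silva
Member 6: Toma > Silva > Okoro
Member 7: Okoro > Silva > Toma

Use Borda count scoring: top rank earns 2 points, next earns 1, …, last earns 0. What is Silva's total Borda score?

7

Borda scores:
  Toma: 2 + 0 + 2 + 0 + 2 + 2 + 0 = 8
  Silva: 1 + 2 + 1 + 1 + 0 + 1 + 1 = 7
  Okoro: 0 + 1 + 0 + 2 + 1 + 0 + 2 = 6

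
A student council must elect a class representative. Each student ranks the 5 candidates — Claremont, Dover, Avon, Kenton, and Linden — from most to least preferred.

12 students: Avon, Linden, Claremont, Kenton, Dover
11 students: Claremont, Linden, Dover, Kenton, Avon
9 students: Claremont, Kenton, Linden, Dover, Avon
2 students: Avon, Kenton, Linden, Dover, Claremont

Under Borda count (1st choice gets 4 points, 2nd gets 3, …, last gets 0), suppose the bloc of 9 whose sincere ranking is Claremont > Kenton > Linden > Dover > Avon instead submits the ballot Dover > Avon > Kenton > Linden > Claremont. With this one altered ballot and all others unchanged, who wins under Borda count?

Avon

Borda totals with the altered ballot: Claremont 68, Dover 60, Avon 83, Kenton 47, Linden 82.
The switch changes the winner from Claremont to Avon.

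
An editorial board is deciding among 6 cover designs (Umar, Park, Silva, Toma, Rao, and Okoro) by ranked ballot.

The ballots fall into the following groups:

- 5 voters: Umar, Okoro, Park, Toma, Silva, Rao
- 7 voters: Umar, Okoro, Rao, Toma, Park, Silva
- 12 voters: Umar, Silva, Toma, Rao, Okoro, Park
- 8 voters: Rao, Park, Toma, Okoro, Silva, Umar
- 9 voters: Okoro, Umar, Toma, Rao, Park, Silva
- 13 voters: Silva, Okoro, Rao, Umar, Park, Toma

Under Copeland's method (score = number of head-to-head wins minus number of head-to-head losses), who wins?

Pairwise results:
  Umar vs Park: Umar wins 46–8.
  Umar vs Silva: Umar wins 33–21.
  Umar vs Toma: Umar wins 46–8.
  Umar vs Rao: Umar wins 33–21.
  Umar vs Okoro: Okoro wins 30–24.
  Park vs Silva: Park wins 29–25.
  Park vs Toma: Toma wins 28–26.
  Park vs Rao: Rao wins 49–5.
  Park vs Okoro: Okoro wins 46–8.
  Silva vs Toma: Toma wins 29–25.
  Silva vs Rao: Silva wins 30–24.
  Silva vs Okoro: Okoro wins 29–25.
  Toma vs Rao: Rao wins 28–26.
  Toma vs Okoro: Okoro wins 34–20.
  Rao vs Okoro: Okoro wins 34–20.
Copeland scores (wins − losses):
  Umar: 4 − 1 = 3
  Park: 1 − 4 = -3
  Silva: 1 − 4 = -3
  Toma: 2 − 3 = -1
  Rao: 2 − 3 = -1
  Okoro: 5 − 0 = 5
Okoro has the best Copeland score.

Okoro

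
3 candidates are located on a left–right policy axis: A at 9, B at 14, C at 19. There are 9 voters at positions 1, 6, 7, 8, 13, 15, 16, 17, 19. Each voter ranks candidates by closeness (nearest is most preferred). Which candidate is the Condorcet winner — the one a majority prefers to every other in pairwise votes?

B

With single-peaked preferences on a line, the Condorcet winner is the candidate closest to the median voter.
The median voter (position 13) is closest to B at 14.
Check: B vs A — voters closer to B: 5 of 9.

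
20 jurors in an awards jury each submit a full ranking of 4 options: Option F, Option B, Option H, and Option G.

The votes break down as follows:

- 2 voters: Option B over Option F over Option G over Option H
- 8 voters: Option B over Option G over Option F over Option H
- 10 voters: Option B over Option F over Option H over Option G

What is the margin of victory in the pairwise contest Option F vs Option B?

Ballots ranking Option F above Option B: 0.
Ballots ranking Option B above Option F: 2+8+10 = 20.
Option B wins 20–0, a margin of 20.

20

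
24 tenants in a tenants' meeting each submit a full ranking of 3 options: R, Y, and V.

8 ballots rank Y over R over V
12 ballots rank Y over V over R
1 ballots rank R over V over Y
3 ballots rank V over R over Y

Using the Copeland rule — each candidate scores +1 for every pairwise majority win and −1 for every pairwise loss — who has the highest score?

Pairwise results:
  R vs Y: Y wins 20–4.
  R vs V: V wins 15–9.
  Y vs V: Y wins 20–4.
Copeland scores (wins − losses):
  R: 0 − 2 = -2
  Y: 2 − 0 = 2
  V: 1 − 1 = 0
Y has the best Copeland score.

Y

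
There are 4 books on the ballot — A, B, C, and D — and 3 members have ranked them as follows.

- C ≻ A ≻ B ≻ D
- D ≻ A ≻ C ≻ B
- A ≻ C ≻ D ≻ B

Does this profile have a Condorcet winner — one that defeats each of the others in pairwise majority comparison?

Yes

Head-to-head results (3 voters total):
A vs B: A wins 3–0.
A vs C: A wins 2–1.
A vs D: A wins 2–1.
B vs C: C wins 3–0.
B vs D: D wins 2–1.
C vs D: C wins 2–1.
A beats each rival — B (3–0), C (2–1), D (2–1) — so A is the Condorcet winner.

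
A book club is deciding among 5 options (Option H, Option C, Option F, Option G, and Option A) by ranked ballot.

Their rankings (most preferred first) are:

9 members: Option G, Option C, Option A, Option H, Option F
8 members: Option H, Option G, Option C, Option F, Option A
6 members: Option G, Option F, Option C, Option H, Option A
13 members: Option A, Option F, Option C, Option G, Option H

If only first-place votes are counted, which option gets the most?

Option G

First-place vote totals:
  Option H: 8
  Option C: 0
  Option F: 0
  Option G: 15
  Option A: 13
Option G has the most first-place votes.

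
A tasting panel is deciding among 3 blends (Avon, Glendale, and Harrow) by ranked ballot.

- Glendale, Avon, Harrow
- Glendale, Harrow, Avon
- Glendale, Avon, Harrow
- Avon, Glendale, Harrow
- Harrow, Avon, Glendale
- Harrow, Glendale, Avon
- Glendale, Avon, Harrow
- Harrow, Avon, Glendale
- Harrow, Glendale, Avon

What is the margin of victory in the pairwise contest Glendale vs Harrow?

1

Ballots ranking Glendale above Harrow: 5.
Ballots ranking Harrow above Glendale: 4.
Glendale wins 5–4, a margin of 1.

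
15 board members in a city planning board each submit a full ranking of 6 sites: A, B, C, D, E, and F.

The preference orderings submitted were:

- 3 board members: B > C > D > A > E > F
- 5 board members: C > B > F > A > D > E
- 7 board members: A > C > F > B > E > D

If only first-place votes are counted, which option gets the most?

First-place vote totals:
  A: 7
  B: 3
  C: 5
  D: 0
  E: 0
  F: 0
A has the most first-place votes.

A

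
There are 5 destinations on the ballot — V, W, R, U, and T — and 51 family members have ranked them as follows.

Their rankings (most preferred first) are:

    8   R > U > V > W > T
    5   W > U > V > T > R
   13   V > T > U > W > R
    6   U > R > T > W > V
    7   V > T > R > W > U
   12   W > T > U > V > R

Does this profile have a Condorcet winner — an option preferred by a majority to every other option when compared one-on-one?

No

Head-to-head results (51 voters total):
V vs W: V wins 28–23.
V vs R: V wins 37–14.
V vs U: U wins 31–20.
V vs T: V wins 33–18.
W vs R: W wins 30–21.
W vs U: U wins 27–24.
W vs T: T wins 26–25.
R vs U: U wins 36–15.
R vs T: T wins 37–14.
U vs T: T wins 32–19.
No candidate beats all others: V beats T beats U beats V, a majority cycle.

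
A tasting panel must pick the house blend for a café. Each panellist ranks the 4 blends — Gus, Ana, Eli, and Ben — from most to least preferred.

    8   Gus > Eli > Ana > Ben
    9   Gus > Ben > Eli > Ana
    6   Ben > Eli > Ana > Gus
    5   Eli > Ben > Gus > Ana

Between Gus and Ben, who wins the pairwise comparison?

Ballots ranking Gus above Ben: 8+9 = 17.
Ballots ranking Ben above Gus: 6+5 = 11.
Gus wins the head-to-head, 17–11.

Gus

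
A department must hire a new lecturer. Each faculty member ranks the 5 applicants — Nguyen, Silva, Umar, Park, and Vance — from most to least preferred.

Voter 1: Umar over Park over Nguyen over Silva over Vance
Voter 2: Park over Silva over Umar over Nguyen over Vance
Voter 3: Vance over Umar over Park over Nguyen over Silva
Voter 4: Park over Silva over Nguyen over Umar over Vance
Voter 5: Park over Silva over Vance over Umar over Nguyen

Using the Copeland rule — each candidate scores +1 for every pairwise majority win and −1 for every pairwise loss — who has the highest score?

Park

Pairwise results:
  Nguyen vs Silva: Silva wins 3–2.
  Nguyen vs Umar: Umar wins 4–1.
  Nguyen vs Park: Park wins 5–0.
  Nguyen vs Vance: Nguyen wins 3–2.
  Silva vs Umar: Silva wins 3–2.
  Silva vs Park: Park wins 5–0.
  Silva vs Vance: Silva wins 4–1.
  Umar vs Park: Park wins 3–2.
  Umar vs Vance: Umar wins 3–2.
  Park vs Vance: Park wins 4–1.
Copeland scores (wins − losses):
  Nguyen: 1 − 3 = -2
  Silva: 3 − 1 = 2
  Umar: 2 − 2 = 0
  Park: 4 − 0 = 4
  Vance: 0 − 4 = -4
Park has the best Copeland score.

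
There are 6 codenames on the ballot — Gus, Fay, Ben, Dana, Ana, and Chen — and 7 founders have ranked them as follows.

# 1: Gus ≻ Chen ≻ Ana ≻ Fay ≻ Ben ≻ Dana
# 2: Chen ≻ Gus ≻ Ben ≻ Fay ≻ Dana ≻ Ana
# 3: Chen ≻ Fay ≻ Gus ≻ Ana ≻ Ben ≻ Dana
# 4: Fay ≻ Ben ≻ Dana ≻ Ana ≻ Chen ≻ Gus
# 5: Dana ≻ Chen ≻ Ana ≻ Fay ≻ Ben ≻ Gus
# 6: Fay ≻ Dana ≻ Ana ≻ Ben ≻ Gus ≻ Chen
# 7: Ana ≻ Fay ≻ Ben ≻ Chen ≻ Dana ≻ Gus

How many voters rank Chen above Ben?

Ballots ranking Chen above Ben: 4.
Ballots ranking Ben above Chen: 3.
So 4 of 7 voters prefer Chen to Ben.

4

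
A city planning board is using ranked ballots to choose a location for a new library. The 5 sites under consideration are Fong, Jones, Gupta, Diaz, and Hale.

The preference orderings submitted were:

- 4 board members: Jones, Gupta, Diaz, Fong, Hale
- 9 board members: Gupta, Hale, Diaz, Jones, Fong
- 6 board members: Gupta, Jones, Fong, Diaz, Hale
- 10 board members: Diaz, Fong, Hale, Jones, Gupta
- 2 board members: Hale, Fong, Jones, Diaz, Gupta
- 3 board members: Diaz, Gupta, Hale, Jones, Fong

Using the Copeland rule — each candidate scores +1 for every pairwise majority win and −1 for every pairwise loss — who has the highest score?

Gupta

Pairwise results:
  Fong vs Jones: Jones wins 22–12.
  Fong vs Gupta: Gupta wins 22–12.
  Fong vs Diaz: Diaz wins 26–8.
  Fong vs Hale: Fong wins 20–14.
  Jones vs Gupta: Gupta wins 18–16.
  Jones vs Diaz: Diaz wins 22–12.
  Jones vs Hale: Hale wins 24–10.
  Gupta vs Diaz: Gupta wins 19–15.
  Gupta vs Hale: Gupta wins 22–12.
  Diaz vs Hale: Diaz wins 23–11.
Copeland scores (wins − losses):
  Fong: 1 − 3 = -2
  Jones: 1 − 3 = -2
  Gupta: 4 − 0 = 4
  Diaz: 3 − 1 = 2
  Hale: 1 − 3 = -2
Gupta has the best Copeland score.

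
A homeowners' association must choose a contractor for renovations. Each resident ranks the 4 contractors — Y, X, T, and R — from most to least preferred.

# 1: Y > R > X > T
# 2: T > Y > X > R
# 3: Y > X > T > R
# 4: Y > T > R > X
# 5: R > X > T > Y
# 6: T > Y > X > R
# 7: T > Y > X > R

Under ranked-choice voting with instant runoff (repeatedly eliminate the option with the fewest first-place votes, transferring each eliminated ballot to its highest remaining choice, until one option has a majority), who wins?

Round 1: Y 3, T 3, R 1, X 0. X has the fewest and is eliminated.
Round 2: Y 3, T 3, R 1. R has the fewest and is eliminated.
Round 3: T 4, Y 3. T has a majority.

T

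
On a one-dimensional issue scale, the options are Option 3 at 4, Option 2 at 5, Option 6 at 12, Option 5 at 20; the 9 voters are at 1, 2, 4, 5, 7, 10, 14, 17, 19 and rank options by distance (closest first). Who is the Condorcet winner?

Option 2

With single-peaked preferences on a line, the Condorcet winner is the candidate closest to the median voter.
The median voter (position 7) is closest to Option 2 at 5.
Check: Option 2 vs Option 6 — voters closer to Option 2: 5 of 9.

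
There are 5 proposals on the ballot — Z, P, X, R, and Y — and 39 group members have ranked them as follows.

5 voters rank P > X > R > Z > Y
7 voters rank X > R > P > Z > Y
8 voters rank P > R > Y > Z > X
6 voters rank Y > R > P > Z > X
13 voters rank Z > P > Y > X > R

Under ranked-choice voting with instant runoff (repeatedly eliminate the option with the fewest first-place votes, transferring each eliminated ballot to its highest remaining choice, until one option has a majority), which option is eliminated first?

Round 1: Z 13, P 13, X 7, Y 6, R 0. R has the fewest and is eliminated.
Round 2: Z 13, P 13, X 7, Y 6. Y has the fewest and is eliminated.
Round 3: P 19, Z 13, X 7. X has the fewest and is eliminated.
Round 4: P 26, Z 13. P has a majority.

R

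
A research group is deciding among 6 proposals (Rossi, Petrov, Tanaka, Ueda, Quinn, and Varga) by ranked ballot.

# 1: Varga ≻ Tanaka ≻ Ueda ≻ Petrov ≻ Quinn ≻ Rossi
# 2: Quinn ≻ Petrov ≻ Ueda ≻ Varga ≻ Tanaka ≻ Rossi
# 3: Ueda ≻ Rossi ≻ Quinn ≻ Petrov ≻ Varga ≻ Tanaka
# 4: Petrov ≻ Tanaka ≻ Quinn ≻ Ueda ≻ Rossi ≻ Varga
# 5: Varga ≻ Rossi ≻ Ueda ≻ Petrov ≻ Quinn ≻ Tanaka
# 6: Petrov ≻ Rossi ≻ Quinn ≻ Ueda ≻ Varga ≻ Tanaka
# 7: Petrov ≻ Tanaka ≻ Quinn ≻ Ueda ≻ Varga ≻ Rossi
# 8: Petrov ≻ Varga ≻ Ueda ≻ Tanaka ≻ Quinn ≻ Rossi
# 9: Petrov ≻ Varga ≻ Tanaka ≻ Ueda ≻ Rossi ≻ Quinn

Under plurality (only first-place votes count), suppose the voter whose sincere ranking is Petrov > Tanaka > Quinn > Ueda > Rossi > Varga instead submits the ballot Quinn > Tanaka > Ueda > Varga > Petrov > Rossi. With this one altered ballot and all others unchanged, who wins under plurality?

First-place totals with the altered ballot: Rossi 0, Petrov 4, Tanaka 0, Ueda 1, Quinn 2, Varga 2.
The winner is unchanged: still Petrov.

Petrov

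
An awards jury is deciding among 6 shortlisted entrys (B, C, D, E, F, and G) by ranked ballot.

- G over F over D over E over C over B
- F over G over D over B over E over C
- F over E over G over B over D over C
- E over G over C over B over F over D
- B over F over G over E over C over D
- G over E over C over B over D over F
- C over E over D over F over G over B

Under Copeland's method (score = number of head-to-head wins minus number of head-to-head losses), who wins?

F

Pairwise results:
  B vs C: C wins 4–3.
  B vs D: B wins 4–3.
  B vs E: E wins 5–2.
  B vs F: F wins 4–3.
  B vs G: G wins 6–1.
  C vs D: C wins 4–3.
  C vs E: E wins 6–1.
  C vs F: F wins 4–3.
  C vs G: G wins 6–1.
  D vs E: E wins 5–2.
  D vs F: F wins 5–2.
  D vs G: G wins 6–1.
  E vs F: F wins 4–3.
  E vs G: G wins 4–3.
  F vs G: F wins 4–3.
Copeland scores (wins − losses):
  B: 1 − 4 = -3
  C: 2 − 3 = -1
  D: 0 − 5 = -5
  E: 3 − 2 = 1
  F: 5 − 0 = 5
  G: 4 − 1 = 3
F has the best Copeland score.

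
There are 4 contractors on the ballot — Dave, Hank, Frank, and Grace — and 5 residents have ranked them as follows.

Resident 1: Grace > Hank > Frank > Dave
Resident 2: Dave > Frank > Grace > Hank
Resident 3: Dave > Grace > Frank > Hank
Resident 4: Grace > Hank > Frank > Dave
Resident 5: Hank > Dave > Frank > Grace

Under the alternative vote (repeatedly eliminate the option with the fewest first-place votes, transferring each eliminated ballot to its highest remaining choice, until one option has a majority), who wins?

Round 1: Dave 2, Grace 2, Hank 1, Frank 0. Frank has the fewest and is eliminated.
Round 2: Dave 2, Grace 2, Hank 1. Hank has the fewest and is eliminated.
Round 3: Dave 3, Grace 2. Dave has a majority.

Dave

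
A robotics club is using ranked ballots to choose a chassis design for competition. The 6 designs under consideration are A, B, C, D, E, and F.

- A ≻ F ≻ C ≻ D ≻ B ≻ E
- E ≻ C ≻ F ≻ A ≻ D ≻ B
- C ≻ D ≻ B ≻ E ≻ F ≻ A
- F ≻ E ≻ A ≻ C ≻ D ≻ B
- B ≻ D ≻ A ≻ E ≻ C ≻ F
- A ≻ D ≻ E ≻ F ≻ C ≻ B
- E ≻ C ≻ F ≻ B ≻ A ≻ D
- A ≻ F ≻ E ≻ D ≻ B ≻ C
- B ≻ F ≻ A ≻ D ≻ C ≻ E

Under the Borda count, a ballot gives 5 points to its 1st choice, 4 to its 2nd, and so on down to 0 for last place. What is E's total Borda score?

24

Borda scores:
  A: 5 + 2 + 0 + 3 + 3 + 5 + 1 + 5 + 3 = 27
  B: 1 + 0 + 3 + 0 + 5 + 0 + 2 + 1 + 5 = 17
  C: 3 + 4 + 5 + 2 + 1 + 1 + 4 + 0 + 1 = 21
  D: 2 + 1 + 4 + 1 + 4 + 4 + 0 + 2 + 2 = 20
  E: 0 + 5 + 2 + 4 + 2 + 3 + 5 + 3 + 0 = 24
  F: 4 + 3 + 1 + 5 + 0 + 2 + 3 + 4 + 4 = 26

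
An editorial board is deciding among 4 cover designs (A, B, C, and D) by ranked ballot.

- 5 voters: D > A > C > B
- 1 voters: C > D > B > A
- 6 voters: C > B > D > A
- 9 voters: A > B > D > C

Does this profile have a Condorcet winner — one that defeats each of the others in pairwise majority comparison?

No

Head-to-head results (21 voters total):
A vs B: A wins 14–7.
A vs C: A wins 14–7.
A vs D: D wins 12–9.
B vs C: C wins 12–9.
B vs D: B wins 15–6.
C vs D: D wins 14–7.
No candidate beats all others: A beats B beats D beats A, a majority cycle.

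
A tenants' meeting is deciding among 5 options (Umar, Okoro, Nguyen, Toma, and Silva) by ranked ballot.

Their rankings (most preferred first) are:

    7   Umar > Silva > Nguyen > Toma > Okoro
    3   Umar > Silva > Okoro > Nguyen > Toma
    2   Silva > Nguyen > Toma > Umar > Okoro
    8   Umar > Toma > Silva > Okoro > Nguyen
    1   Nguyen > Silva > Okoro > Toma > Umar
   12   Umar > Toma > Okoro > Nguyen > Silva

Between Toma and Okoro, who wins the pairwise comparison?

Ballots ranking Toma above Okoro: 7+2+8+12 = 29.
Ballots ranking Okoro above Toma: 3+1 = 4.
Toma wins the head-to-head, 29–4.

Toma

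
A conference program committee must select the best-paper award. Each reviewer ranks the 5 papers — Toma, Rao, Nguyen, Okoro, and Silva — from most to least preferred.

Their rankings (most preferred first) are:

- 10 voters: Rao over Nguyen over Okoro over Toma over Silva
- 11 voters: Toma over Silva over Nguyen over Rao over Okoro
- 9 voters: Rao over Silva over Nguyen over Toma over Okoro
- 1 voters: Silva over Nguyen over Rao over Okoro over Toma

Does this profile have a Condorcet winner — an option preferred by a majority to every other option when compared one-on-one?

Head-to-head results (31 voters total):
Toma vs Rao: Rao wins 20–11.
Toma vs Nguyen: Nguyen wins 20–11.
Toma vs Okoro: Toma wins 20–11.
Toma vs Silva: Toma wins 21–10.
Rao vs Nguyen: Rao wins 19–12.
Rao vs Okoro: Rao wins 31–0.
Rao vs Silva: Rao wins 19–12.
Nguyen vs Okoro: Nguyen wins 31–0.
Nguyen vs Silva: Silva wins 21–10.
Okoro vs Silva: Silva wins 21–10.
Rao beats each rival — Toma (20–11), Nguyen (19–12), Okoro (31–0), Silva (19–12) — so Rao is the Condorcet winner.

Yes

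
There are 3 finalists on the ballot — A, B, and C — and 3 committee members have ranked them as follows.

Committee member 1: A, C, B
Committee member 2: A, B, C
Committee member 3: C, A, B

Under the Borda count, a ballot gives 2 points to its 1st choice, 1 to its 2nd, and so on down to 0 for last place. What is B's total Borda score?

1

Borda scores:
  A: 2 + 2 + 1 = 5
  B: 0 + 1 + 0 = 1
  C: 1 + 0 + 2 = 3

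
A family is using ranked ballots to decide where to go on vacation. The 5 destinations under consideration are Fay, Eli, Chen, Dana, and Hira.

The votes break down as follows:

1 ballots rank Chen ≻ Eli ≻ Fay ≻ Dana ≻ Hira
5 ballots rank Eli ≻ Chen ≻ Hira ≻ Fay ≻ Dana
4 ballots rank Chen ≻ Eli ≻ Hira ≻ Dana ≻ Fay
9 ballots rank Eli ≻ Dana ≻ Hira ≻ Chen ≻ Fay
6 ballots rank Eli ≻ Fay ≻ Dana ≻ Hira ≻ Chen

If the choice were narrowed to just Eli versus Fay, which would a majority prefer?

Ballots ranking Eli above Fay: 1+5+4+9+6 = 25.
Ballots ranking Fay above Eli: 0.
Eli wins the head-to-head, 25–0.

Eli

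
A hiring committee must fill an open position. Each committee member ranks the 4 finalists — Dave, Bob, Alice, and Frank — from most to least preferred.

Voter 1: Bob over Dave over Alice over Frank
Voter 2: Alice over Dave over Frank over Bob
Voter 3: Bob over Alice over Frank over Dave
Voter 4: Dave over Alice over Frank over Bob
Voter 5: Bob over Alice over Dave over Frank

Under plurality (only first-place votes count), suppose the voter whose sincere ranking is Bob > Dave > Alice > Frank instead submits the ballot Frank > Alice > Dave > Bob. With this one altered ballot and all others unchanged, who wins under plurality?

Bob

First-place totals with the altered ballot: Dave 1, Bob 2, Alice 1, Frank 1.
The winner is unchanged: still Bob.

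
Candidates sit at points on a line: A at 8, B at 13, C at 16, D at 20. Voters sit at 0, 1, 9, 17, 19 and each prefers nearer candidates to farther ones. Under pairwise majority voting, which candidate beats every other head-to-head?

With single-peaked preferences on a line, the Condorcet winner is the candidate closest to the median voter.
The median voter (position 9) is closest to A at 8.
Check: A vs C — voters closer to A: 3 of 5.

A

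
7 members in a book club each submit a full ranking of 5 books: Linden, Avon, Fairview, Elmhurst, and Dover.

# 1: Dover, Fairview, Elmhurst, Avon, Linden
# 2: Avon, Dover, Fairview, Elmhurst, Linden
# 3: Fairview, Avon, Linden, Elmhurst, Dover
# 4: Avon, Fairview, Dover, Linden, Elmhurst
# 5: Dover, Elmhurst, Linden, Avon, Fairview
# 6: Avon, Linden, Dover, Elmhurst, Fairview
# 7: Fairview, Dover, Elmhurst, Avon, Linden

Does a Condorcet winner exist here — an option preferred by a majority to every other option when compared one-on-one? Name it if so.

Avon

Head-to-head results (7 voters total):
Linden vs Avon: Avon wins 6–1.
Linden vs Fairview: Fairview wins 5–2.
Linden vs Elmhurst: Elmhurst wins 4–3.
Linden vs Dover: Dover wins 5–2.
Avon vs Fairview: Avon wins 4–3.
Avon vs Elmhurst: Avon wins 4–3.
Avon vs Dover: Avon wins 4–3.
Fairview vs Elmhurst: Fairview wins 5–2.
Fairview vs Dover: Dover wins 4–3.
Elmhurst vs Dover: Dover wins 6–1.
Avon beats each rival — Linden (6–1), Fairview (4–3), Elmhurst (4–3), Dover (4–3) — so Avon is the Condorcet winner.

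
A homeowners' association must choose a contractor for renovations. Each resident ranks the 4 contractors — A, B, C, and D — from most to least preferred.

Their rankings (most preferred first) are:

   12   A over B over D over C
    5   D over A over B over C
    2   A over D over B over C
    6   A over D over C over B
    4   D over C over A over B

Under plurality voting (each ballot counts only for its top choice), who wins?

A

First-place vote totals:
  A: 20
  B: 0
  C: 0
  D: 9
A has the most first-place votes.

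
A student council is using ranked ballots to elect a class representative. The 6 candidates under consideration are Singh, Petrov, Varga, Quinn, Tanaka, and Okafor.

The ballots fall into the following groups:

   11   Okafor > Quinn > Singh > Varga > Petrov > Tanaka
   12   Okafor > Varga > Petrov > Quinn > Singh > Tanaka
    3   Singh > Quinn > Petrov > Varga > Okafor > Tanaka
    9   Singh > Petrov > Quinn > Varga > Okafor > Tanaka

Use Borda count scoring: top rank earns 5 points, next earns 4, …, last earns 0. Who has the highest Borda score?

Okafor

Borda scores:
  Singh: 11·3 + 12·1 + 3·5 + 9·5 = 105
  Petrov: 11·1 + 12·3 + 3·3 + 9·4 = 92
  Varga: 11·2 + 12·4 + 3·2 + 9·2 = 94
  Quinn: 11·4 + 12·2 + 3·4 + 9·3 = 107
  Tanaka: 11·0 + 12·0 + 3·0 + 9·0 = 0
  Okafor: 11·5 + 12·5 + 3·1 + 9·1 = 127
Okafor has the highest total.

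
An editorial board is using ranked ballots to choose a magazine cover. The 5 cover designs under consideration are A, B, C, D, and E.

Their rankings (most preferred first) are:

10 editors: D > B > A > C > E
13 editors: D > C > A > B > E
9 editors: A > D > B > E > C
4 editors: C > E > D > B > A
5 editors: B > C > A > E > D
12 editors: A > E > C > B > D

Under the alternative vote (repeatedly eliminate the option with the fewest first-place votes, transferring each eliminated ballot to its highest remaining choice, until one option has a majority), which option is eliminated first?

E

Round 1: D 23, A 21, B 5, C 4, E 0. E has the fewest and is eliminated.
Round 2: D 23, A 21, B 5, C 4. C has the fewest and is eliminated.
Round 3: D 27, A 21, B 5. D has a majority.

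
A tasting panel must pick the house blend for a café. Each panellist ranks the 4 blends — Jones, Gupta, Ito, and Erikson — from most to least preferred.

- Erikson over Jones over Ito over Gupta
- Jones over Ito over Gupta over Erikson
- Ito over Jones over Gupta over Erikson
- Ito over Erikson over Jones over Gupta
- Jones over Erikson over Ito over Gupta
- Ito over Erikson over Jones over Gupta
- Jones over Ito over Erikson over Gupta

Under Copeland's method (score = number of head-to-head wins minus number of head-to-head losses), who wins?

Jones

Pairwise results:
  Jones vs Gupta: Jones wins 7–0.
  Jones vs Ito: Jones wins 4–3.
  Jones vs Erikson: Jones wins 4–3.
  Gupta vs Ito: Ito wins 7–0.
  Gupta vs Erikson: Erikson wins 5–2.
  Ito vs Erikson: Ito wins 5–2.
Copeland scores (wins − losses):
  Jones: 3 − 0 = 3
  Gupta: 0 − 3 = -3
  Ito: 2 − 1 = 1
  Erikson: 1 − 2 = -1
Jones has the best Copeland score.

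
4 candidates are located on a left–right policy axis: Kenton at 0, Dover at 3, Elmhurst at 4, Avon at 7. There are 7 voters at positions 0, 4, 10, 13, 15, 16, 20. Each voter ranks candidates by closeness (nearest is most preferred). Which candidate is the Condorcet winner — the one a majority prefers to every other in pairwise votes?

Avon

With single-peaked preferences on a line, the Condorcet winner is the candidate closest to the median voter.
The median voter (position 13) is closest to Avon at 7.
Check: Avon vs Elmhurst — voters closer to Avon: 5 of 7.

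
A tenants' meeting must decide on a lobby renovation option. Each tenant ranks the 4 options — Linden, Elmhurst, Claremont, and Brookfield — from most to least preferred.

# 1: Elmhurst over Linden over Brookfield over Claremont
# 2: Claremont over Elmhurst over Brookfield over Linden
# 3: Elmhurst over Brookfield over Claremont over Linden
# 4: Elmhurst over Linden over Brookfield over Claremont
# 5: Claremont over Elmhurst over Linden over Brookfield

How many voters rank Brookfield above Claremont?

3

Ballots ranking Brookfield above Claremont: 3.
Ballots ranking Claremont above Brookfield: 2.
So 3 of 5 voters prefer Brookfield to Claremont.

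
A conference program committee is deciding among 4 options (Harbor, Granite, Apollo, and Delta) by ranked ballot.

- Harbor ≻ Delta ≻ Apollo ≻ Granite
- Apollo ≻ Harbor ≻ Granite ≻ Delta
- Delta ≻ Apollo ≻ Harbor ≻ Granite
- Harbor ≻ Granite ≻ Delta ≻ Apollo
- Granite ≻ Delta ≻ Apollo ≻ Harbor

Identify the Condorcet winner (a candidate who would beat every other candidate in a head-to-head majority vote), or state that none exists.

There is no Condorcet winner

Head-to-head results (5 voters total):
Harbor vs Granite: Harbor wins 4–1.
Harbor vs Apollo: Apollo wins 3–2.
Harbor vs Delta: Harbor wins 3–2.
Granite vs Apollo: Apollo wins 3–2.
Granite vs Delta: Granite wins 3–2.
Apollo vs Delta: Delta wins 4–1.
No candidate beats all others: Harbor beats Delta beats Apollo beats Harbor, a majority cycle.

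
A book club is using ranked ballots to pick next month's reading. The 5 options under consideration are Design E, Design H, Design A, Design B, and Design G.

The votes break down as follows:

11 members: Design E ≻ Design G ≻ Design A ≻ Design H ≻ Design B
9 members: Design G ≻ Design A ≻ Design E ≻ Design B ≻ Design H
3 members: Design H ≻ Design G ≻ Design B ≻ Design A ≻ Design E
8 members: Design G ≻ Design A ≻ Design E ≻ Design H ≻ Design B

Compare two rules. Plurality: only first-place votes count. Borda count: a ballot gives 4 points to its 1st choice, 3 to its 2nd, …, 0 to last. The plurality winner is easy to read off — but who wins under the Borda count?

Design G

Plurality first-place counts: Design E 11, Design H 3, Design A 0, Design B 0, Design G 17 → Design G.
Borda totals: Design E 78, Design H 31, Design A 76, Design B 15, Design G 110 → Design G.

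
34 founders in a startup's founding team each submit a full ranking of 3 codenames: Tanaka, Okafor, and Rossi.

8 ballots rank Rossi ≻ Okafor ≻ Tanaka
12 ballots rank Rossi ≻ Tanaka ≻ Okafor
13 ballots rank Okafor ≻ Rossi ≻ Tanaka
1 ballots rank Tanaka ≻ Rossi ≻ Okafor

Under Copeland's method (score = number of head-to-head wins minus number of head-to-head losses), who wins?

Rossi

Pairwise results:
  Tanaka vs Okafor: Okafor wins 21–13.
  Tanaka vs Rossi: Rossi wins 33–1.
  Okafor vs Rossi: Rossi wins 21–13.
Copeland scores (wins − losses):
  Tanaka: 0 − 2 = -2
  Okafor: 1 − 1 = 0
  Rossi: 2 − 0 = 2
Rossi has the best Copeland score.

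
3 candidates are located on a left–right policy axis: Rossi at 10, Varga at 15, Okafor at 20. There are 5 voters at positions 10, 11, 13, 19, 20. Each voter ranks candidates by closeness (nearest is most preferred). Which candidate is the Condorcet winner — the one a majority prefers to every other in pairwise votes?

With single-peaked preferences on a line, the Condorcet winner is the candidate closest to the median voter.
The median voter (position 13) is closest to Varga at 15.
Check: Varga vs Rossi — voters closer to Varga: 3 of 5.

Varga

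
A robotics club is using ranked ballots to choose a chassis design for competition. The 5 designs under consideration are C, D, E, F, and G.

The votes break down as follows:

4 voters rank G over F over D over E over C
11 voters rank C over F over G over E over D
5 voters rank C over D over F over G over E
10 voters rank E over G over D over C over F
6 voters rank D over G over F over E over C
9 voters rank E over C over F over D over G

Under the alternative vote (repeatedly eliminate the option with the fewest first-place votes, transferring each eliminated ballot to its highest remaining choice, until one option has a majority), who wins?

E

Round 1: E 19, C 16, D 6, G 4, F 0. F has the fewest and is eliminated.
Round 2: E 19, C 16, D 6, G 4. G has the fewest and is eliminated.
Round 3: E 19, C 16, D 10. D has the fewest and is eliminated.
Round 4: E 29, C 16. E has a majority.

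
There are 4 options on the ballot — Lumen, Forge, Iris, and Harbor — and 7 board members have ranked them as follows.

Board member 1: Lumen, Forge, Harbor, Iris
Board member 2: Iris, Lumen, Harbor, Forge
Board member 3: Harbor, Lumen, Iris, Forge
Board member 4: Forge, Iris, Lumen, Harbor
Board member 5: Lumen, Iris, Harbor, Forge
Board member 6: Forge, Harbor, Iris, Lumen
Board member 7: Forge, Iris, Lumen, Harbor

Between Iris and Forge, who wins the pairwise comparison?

Forge

Ballots ranking Iris above Forge: 3.
Ballots ranking Forge above Iris: 4.
Forge wins the head-to-head, 4–3.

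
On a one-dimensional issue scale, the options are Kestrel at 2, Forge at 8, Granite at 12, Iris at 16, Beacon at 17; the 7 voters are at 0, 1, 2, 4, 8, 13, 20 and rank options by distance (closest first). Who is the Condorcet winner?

With single-peaked preferences on a line, the Condorcet winner is the candidate closest to the median voter.
The median voter (position 4) is closest to Kestrel at 2.
Check: Kestrel vs Granite — voters closer to Kestrel: 4 of 7.

Kestrel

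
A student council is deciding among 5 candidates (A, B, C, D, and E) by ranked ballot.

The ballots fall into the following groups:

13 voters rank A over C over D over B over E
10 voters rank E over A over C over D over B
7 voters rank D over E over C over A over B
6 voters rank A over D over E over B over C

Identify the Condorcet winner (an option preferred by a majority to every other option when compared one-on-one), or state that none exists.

Head-to-head results (36 voters total):
A vs B: A wins 36–0.
A vs C: A wins 29–7.
A vs D: A wins 29–7.
A vs E: A wins 19–17.
B vs C: C wins 30–6.
B vs D: D wins 36–0.
B vs E: E wins 23–13.
C vs D: C wins 23–13.
C vs E: E wins 23–13.
D vs E: D wins 26–10.
A beats each rival — B (36–0), C (29–7), D (29–7), E (19–17) — so A is the Condorcet winner.

A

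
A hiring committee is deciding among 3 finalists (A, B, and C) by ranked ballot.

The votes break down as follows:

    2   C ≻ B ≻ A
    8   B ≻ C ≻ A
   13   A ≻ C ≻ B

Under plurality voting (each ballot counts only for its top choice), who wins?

First-place vote totals:
  A: 13
  B: 8
  C: 2
A has the most first-place votes.

A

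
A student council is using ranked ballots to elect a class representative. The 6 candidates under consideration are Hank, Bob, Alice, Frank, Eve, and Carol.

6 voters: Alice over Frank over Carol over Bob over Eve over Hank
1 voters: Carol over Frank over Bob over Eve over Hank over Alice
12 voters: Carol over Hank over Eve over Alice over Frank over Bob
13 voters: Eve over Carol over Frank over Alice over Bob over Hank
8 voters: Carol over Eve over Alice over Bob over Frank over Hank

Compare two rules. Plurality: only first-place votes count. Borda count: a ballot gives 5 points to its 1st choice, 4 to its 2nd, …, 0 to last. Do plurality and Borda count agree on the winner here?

Yes

Plurality first-place counts: Hank 0, Bob 0, Alice 6, Frank 0, Eve 13, Carol 21 → Carol.
Borda totals: Hank 49, Bob 44, Alice 104, Frank 87, Eve 141, Carol 175 → Carol.
The two rules agree on Carol.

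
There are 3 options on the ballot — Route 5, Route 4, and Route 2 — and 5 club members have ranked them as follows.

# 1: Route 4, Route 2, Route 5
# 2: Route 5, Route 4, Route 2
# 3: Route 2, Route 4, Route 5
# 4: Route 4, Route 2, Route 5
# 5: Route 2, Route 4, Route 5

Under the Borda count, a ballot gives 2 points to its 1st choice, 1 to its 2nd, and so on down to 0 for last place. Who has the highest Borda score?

Borda scores:
  Route 5: 0 + 2 + 0 + 0 + 0 = 2
  Route 4: 2 + 1 + 1 + 2 + 1 = 7
  Route 2: 1 + 0 + 2 + 1 + 2 = 6
Route 4 has the highest total.

Route 4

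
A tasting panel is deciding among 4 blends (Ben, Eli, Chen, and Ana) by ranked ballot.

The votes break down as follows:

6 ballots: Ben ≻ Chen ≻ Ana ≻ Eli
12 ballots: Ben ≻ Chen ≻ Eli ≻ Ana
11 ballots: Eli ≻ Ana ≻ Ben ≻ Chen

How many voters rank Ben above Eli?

Ballots ranking Ben above Eli: 6+12 = 18.
Ballots ranking Eli above Ben: 11.
So 18 of 29 voters prefer Ben to Eli.

18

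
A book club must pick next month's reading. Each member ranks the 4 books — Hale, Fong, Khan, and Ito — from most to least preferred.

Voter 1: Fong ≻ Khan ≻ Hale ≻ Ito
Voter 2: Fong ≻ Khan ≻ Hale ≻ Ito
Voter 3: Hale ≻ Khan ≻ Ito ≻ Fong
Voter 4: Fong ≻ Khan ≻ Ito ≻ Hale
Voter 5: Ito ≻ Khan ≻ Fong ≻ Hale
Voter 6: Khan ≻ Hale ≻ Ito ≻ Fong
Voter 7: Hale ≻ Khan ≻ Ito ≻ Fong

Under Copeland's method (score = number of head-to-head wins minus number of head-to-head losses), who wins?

Khan

Pairwise results:
  Hale vs Fong: Fong wins 4–3.
  Hale vs Khan: Khan wins 5–2.
  Hale vs Ito: Hale wins 5–2.
  Fong vs Khan: Khan wins 4–3.
  Fong vs Ito: Ito wins 4–3.
  Khan vs Ito: Khan wins 6–1.
Copeland scores (wins − losses):
  Hale: 1 − 2 = -1
  Fong: 1 − 2 = -1
  Khan: 3 − 0 = 3
  Ito: 1 − 2 = -1
Khan has the best Copeland score.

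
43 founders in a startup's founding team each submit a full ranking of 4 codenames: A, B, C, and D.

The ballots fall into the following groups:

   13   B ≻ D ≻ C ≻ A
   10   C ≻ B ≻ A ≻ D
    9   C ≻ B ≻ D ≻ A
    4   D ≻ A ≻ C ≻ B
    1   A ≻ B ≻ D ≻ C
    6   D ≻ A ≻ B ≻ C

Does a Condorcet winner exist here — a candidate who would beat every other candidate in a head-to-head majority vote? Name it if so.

Head-to-head results (43 voters total):
A vs B: B wins 32–11.
A vs C: C wins 32–11.
A vs D: D wins 32–11.
B vs C: C wins 23–20.
B vs D: B wins 33–10.
C vs D: D wins 24–19.
No candidate beats all others: B beats D beats C beats B, a majority cycle.

There is no Condorcet winner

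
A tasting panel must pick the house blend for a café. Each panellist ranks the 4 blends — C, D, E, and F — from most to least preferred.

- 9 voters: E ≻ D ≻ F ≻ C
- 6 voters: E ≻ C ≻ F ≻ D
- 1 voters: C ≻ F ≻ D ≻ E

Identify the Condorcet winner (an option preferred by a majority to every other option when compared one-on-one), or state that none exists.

Head-to-head results (16 voters total):
C vs D: D wins 9–7.
C vs E: E wins 15–1.
C vs F: F wins 9–7.
D vs E: E wins 15–1.
D vs F: D wins 9–7.
E vs F: E wins 15–1.
E beats each rival — C (15–1), D (15–1), F (15–1) — so E is the Condorcet winner.

E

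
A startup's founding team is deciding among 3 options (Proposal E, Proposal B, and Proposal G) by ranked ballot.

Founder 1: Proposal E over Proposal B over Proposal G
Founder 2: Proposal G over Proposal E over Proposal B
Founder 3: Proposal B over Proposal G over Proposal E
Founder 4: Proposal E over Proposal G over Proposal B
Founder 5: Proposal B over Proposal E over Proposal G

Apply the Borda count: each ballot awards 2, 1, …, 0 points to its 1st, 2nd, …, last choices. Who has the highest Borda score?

Proposal E

Borda scores:
  Proposal E: 2 + 1 + 0 + 2 + 1 = 6
  Proposal B: 1 + 0 + 2 + 0 + 2 = 5
  Proposal G: 0 + 2 + 1 + 1 + 0 = 4
Proposal E has the highest total.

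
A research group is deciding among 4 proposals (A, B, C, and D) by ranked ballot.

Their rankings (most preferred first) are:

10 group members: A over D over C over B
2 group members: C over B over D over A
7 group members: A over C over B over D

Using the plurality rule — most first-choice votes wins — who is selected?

A

First-place vote totals:
  A: 17
  B: 0
  C: 2
  D: 0
A has the most first-place votes.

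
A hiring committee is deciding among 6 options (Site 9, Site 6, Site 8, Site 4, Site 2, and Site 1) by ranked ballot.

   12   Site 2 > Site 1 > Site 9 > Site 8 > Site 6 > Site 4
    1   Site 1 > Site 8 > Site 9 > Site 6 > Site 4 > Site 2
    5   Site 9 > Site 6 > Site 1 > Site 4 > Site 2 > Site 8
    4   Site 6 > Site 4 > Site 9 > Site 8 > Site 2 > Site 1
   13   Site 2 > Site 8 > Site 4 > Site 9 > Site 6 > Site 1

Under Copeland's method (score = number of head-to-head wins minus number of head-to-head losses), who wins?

Site 2

Pairwise results:
  Site 9 vs Site 6: Site 9 wins 31–4.
  Site 9 vs Site 8: Site 9 wins 21–14.
  Site 9 vs Site 4: Site 9 wins 18–17.
  Site 9 vs Site 2: Site 2 wins 25–10.
  Site 9 vs Site 1: Site 9 wins 22–13.
  Site 6 vs Site 8: Site 8 wins 26–9.
  Site 6 vs Site 4: Site 6 wins 22–13.
  Site 6 vs Site 2: Site 2 wins 25–10.
  Site 6 vs Site 1: Site 6 wins 22–13.
  Site 8 vs Site 4: Site 8 wins 26–9.
  Site 8 vs Site 2: Site 2 wins 30–5.
  Site 8 vs Site 1: Site 1 wins 18–17.
  Site 4 vs Site 2: Site 2 wins 25–10.
  Site 4 vs Site 1: Site 1 wins 18–17.
  Site 2 vs Site 1: Site 2 wins 29–6.
Copeland scores (wins − losses):
  Site 9: 4 − 1 = 3
  Site 6: 2 − 3 = -1
  Site 8: 2 − 3 = -1
  Site 4: 0 − 5 = -5
  Site 2: 5 − 0 = 5
  Site 1: 2 − 3 = -1
Site 2 has the best Copeland score.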